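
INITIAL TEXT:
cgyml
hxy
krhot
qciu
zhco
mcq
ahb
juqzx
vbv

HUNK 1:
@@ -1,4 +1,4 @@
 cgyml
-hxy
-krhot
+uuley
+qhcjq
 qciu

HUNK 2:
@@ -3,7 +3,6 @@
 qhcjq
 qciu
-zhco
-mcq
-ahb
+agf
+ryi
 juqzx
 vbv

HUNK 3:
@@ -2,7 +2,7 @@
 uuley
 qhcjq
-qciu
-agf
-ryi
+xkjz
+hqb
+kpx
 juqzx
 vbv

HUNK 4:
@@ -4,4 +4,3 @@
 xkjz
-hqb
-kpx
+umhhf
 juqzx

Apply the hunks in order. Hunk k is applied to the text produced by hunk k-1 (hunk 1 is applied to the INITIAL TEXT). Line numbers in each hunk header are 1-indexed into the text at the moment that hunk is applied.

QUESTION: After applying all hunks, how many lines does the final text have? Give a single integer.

Answer: 7

Derivation:
Hunk 1: at line 1 remove [hxy,krhot] add [uuley,qhcjq] -> 9 lines: cgyml uuley qhcjq qciu zhco mcq ahb juqzx vbv
Hunk 2: at line 3 remove [zhco,mcq,ahb] add [agf,ryi] -> 8 lines: cgyml uuley qhcjq qciu agf ryi juqzx vbv
Hunk 3: at line 2 remove [qciu,agf,ryi] add [xkjz,hqb,kpx] -> 8 lines: cgyml uuley qhcjq xkjz hqb kpx juqzx vbv
Hunk 4: at line 4 remove [hqb,kpx] add [umhhf] -> 7 lines: cgyml uuley qhcjq xkjz umhhf juqzx vbv
Final line count: 7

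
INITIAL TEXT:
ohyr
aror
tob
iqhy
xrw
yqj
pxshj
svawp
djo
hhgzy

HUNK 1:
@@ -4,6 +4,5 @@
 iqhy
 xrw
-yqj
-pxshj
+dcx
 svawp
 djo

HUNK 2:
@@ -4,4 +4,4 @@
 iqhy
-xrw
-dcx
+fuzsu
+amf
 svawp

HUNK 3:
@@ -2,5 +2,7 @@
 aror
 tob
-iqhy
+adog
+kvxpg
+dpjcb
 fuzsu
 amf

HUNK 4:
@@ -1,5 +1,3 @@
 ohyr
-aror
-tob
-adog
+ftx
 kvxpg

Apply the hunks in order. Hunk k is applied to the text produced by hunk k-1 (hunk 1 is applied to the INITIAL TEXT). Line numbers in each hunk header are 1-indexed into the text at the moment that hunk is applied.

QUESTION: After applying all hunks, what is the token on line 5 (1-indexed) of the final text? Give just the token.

Answer: fuzsu

Derivation:
Hunk 1: at line 4 remove [yqj,pxshj] add [dcx] -> 9 lines: ohyr aror tob iqhy xrw dcx svawp djo hhgzy
Hunk 2: at line 4 remove [xrw,dcx] add [fuzsu,amf] -> 9 lines: ohyr aror tob iqhy fuzsu amf svawp djo hhgzy
Hunk 3: at line 2 remove [iqhy] add [adog,kvxpg,dpjcb] -> 11 lines: ohyr aror tob adog kvxpg dpjcb fuzsu amf svawp djo hhgzy
Hunk 4: at line 1 remove [aror,tob,adog] add [ftx] -> 9 lines: ohyr ftx kvxpg dpjcb fuzsu amf svawp djo hhgzy
Final line 5: fuzsu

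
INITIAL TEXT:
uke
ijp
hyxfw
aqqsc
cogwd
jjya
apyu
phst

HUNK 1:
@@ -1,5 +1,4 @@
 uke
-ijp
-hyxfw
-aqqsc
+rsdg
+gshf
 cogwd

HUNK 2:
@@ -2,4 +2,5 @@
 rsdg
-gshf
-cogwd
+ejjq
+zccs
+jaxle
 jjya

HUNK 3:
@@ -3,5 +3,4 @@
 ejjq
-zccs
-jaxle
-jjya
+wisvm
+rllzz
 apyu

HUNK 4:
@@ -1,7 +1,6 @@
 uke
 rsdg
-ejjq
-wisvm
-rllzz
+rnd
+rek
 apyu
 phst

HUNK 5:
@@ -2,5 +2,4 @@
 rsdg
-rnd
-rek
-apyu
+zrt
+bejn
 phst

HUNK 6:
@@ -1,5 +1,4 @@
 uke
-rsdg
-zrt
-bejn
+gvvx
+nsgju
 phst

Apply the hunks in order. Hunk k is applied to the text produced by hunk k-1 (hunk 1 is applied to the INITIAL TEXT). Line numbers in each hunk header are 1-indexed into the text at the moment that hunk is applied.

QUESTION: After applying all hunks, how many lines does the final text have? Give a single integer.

Answer: 4

Derivation:
Hunk 1: at line 1 remove [ijp,hyxfw,aqqsc] add [rsdg,gshf] -> 7 lines: uke rsdg gshf cogwd jjya apyu phst
Hunk 2: at line 2 remove [gshf,cogwd] add [ejjq,zccs,jaxle] -> 8 lines: uke rsdg ejjq zccs jaxle jjya apyu phst
Hunk 3: at line 3 remove [zccs,jaxle,jjya] add [wisvm,rllzz] -> 7 lines: uke rsdg ejjq wisvm rllzz apyu phst
Hunk 4: at line 1 remove [ejjq,wisvm,rllzz] add [rnd,rek] -> 6 lines: uke rsdg rnd rek apyu phst
Hunk 5: at line 2 remove [rnd,rek,apyu] add [zrt,bejn] -> 5 lines: uke rsdg zrt bejn phst
Hunk 6: at line 1 remove [rsdg,zrt,bejn] add [gvvx,nsgju] -> 4 lines: uke gvvx nsgju phst
Final line count: 4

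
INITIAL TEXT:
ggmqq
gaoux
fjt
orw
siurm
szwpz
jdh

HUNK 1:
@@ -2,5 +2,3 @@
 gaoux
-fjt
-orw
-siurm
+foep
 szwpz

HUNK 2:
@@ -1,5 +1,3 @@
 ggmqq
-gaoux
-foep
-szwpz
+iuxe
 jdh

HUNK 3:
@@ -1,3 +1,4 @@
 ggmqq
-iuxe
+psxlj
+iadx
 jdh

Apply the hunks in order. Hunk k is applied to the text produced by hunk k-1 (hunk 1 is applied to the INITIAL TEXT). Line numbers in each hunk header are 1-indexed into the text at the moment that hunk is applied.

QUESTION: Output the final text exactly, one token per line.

Hunk 1: at line 2 remove [fjt,orw,siurm] add [foep] -> 5 lines: ggmqq gaoux foep szwpz jdh
Hunk 2: at line 1 remove [gaoux,foep,szwpz] add [iuxe] -> 3 lines: ggmqq iuxe jdh
Hunk 3: at line 1 remove [iuxe] add [psxlj,iadx] -> 4 lines: ggmqq psxlj iadx jdh

Answer: ggmqq
psxlj
iadx
jdh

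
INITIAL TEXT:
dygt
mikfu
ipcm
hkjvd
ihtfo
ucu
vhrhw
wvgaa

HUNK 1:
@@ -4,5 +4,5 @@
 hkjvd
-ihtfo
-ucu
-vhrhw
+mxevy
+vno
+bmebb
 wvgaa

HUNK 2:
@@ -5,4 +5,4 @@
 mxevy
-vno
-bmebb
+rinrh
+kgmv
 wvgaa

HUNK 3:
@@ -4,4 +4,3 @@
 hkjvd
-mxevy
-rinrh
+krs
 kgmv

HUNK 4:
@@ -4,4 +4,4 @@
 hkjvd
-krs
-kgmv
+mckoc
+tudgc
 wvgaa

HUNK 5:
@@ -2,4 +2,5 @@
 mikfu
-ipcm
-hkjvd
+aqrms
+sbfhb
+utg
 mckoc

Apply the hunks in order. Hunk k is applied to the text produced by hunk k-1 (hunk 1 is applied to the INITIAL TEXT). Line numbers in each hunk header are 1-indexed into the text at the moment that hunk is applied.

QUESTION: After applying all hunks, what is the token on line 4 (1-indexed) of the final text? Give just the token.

Hunk 1: at line 4 remove [ihtfo,ucu,vhrhw] add [mxevy,vno,bmebb] -> 8 lines: dygt mikfu ipcm hkjvd mxevy vno bmebb wvgaa
Hunk 2: at line 5 remove [vno,bmebb] add [rinrh,kgmv] -> 8 lines: dygt mikfu ipcm hkjvd mxevy rinrh kgmv wvgaa
Hunk 3: at line 4 remove [mxevy,rinrh] add [krs] -> 7 lines: dygt mikfu ipcm hkjvd krs kgmv wvgaa
Hunk 4: at line 4 remove [krs,kgmv] add [mckoc,tudgc] -> 7 lines: dygt mikfu ipcm hkjvd mckoc tudgc wvgaa
Hunk 5: at line 2 remove [ipcm,hkjvd] add [aqrms,sbfhb,utg] -> 8 lines: dygt mikfu aqrms sbfhb utg mckoc tudgc wvgaa
Final line 4: sbfhb

Answer: sbfhb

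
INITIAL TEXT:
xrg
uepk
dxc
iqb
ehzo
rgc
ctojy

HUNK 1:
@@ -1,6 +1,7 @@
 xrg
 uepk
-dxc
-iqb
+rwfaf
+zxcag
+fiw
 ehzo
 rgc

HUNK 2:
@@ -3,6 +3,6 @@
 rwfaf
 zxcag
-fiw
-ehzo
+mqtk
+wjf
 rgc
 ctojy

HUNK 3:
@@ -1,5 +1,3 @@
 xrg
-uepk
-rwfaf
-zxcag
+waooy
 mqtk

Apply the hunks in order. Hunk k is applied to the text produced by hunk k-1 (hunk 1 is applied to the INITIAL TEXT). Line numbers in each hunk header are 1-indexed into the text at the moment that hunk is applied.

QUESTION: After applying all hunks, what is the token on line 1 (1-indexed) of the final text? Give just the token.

Answer: xrg

Derivation:
Hunk 1: at line 1 remove [dxc,iqb] add [rwfaf,zxcag,fiw] -> 8 lines: xrg uepk rwfaf zxcag fiw ehzo rgc ctojy
Hunk 2: at line 3 remove [fiw,ehzo] add [mqtk,wjf] -> 8 lines: xrg uepk rwfaf zxcag mqtk wjf rgc ctojy
Hunk 3: at line 1 remove [uepk,rwfaf,zxcag] add [waooy] -> 6 lines: xrg waooy mqtk wjf rgc ctojy
Final line 1: xrg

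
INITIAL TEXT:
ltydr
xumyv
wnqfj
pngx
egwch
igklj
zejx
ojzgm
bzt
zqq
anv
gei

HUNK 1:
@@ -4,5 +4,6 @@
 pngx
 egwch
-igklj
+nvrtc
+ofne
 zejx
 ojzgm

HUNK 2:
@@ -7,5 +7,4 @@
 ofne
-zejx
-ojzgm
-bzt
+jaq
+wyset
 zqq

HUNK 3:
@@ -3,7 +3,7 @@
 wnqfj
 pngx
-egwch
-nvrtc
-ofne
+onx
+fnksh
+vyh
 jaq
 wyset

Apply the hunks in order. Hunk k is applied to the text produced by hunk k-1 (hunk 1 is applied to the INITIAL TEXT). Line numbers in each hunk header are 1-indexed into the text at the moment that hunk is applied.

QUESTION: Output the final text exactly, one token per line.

Answer: ltydr
xumyv
wnqfj
pngx
onx
fnksh
vyh
jaq
wyset
zqq
anv
gei

Derivation:
Hunk 1: at line 4 remove [igklj] add [nvrtc,ofne] -> 13 lines: ltydr xumyv wnqfj pngx egwch nvrtc ofne zejx ojzgm bzt zqq anv gei
Hunk 2: at line 7 remove [zejx,ojzgm,bzt] add [jaq,wyset] -> 12 lines: ltydr xumyv wnqfj pngx egwch nvrtc ofne jaq wyset zqq anv gei
Hunk 3: at line 3 remove [egwch,nvrtc,ofne] add [onx,fnksh,vyh] -> 12 lines: ltydr xumyv wnqfj pngx onx fnksh vyh jaq wyset zqq anv gei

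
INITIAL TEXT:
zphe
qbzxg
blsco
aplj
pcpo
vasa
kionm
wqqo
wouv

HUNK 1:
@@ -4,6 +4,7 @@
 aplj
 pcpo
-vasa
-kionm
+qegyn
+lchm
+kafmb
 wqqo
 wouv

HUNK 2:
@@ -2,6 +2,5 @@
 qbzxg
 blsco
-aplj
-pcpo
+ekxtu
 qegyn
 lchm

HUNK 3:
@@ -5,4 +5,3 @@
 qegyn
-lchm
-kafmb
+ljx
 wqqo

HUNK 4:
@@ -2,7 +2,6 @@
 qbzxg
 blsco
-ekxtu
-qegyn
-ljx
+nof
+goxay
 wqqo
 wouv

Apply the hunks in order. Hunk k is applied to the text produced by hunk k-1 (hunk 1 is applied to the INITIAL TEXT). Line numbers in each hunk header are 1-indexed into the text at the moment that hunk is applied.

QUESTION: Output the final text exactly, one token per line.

Answer: zphe
qbzxg
blsco
nof
goxay
wqqo
wouv

Derivation:
Hunk 1: at line 4 remove [vasa,kionm] add [qegyn,lchm,kafmb] -> 10 lines: zphe qbzxg blsco aplj pcpo qegyn lchm kafmb wqqo wouv
Hunk 2: at line 2 remove [aplj,pcpo] add [ekxtu] -> 9 lines: zphe qbzxg blsco ekxtu qegyn lchm kafmb wqqo wouv
Hunk 3: at line 5 remove [lchm,kafmb] add [ljx] -> 8 lines: zphe qbzxg blsco ekxtu qegyn ljx wqqo wouv
Hunk 4: at line 2 remove [ekxtu,qegyn,ljx] add [nof,goxay] -> 7 lines: zphe qbzxg blsco nof goxay wqqo wouv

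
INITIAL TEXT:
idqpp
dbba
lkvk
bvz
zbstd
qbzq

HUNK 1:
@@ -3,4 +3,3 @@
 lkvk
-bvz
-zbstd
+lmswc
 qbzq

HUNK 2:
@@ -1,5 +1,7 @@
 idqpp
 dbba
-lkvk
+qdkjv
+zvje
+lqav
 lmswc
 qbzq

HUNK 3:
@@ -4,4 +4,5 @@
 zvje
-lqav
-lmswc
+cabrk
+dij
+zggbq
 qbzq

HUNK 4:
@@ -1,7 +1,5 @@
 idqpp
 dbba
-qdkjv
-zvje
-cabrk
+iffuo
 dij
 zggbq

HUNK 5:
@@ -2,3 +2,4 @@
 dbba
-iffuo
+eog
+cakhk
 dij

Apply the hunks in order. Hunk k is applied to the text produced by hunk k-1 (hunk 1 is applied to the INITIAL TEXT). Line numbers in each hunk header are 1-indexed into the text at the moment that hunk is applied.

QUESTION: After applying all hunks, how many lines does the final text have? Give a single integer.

Answer: 7

Derivation:
Hunk 1: at line 3 remove [bvz,zbstd] add [lmswc] -> 5 lines: idqpp dbba lkvk lmswc qbzq
Hunk 2: at line 1 remove [lkvk] add [qdkjv,zvje,lqav] -> 7 lines: idqpp dbba qdkjv zvje lqav lmswc qbzq
Hunk 3: at line 4 remove [lqav,lmswc] add [cabrk,dij,zggbq] -> 8 lines: idqpp dbba qdkjv zvje cabrk dij zggbq qbzq
Hunk 4: at line 1 remove [qdkjv,zvje,cabrk] add [iffuo] -> 6 lines: idqpp dbba iffuo dij zggbq qbzq
Hunk 5: at line 2 remove [iffuo] add [eog,cakhk] -> 7 lines: idqpp dbba eog cakhk dij zggbq qbzq
Final line count: 7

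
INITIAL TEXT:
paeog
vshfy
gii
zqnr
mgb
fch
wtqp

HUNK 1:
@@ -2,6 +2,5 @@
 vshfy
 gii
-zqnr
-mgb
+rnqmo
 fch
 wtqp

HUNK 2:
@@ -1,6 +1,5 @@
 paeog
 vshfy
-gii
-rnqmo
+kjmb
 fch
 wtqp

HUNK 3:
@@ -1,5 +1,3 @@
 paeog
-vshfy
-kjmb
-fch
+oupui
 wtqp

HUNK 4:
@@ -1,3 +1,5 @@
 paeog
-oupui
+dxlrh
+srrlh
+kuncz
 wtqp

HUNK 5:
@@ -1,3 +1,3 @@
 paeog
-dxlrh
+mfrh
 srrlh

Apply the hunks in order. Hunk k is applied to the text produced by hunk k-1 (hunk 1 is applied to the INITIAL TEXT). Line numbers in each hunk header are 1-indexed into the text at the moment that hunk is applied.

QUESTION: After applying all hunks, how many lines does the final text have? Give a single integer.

Hunk 1: at line 2 remove [zqnr,mgb] add [rnqmo] -> 6 lines: paeog vshfy gii rnqmo fch wtqp
Hunk 2: at line 1 remove [gii,rnqmo] add [kjmb] -> 5 lines: paeog vshfy kjmb fch wtqp
Hunk 3: at line 1 remove [vshfy,kjmb,fch] add [oupui] -> 3 lines: paeog oupui wtqp
Hunk 4: at line 1 remove [oupui] add [dxlrh,srrlh,kuncz] -> 5 lines: paeog dxlrh srrlh kuncz wtqp
Hunk 5: at line 1 remove [dxlrh] add [mfrh] -> 5 lines: paeog mfrh srrlh kuncz wtqp
Final line count: 5

Answer: 5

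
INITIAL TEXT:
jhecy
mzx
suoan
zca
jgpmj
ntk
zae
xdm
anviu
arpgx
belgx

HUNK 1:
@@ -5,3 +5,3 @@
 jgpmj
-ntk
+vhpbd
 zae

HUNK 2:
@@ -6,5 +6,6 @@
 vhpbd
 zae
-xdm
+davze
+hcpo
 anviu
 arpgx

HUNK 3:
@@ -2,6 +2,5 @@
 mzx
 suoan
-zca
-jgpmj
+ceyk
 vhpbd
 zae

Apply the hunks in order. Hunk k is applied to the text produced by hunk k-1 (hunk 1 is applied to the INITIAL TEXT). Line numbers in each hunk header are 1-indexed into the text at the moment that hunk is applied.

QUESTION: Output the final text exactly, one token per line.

Hunk 1: at line 5 remove [ntk] add [vhpbd] -> 11 lines: jhecy mzx suoan zca jgpmj vhpbd zae xdm anviu arpgx belgx
Hunk 2: at line 6 remove [xdm] add [davze,hcpo] -> 12 lines: jhecy mzx suoan zca jgpmj vhpbd zae davze hcpo anviu arpgx belgx
Hunk 3: at line 2 remove [zca,jgpmj] add [ceyk] -> 11 lines: jhecy mzx suoan ceyk vhpbd zae davze hcpo anviu arpgx belgx

Answer: jhecy
mzx
suoan
ceyk
vhpbd
zae
davze
hcpo
anviu
arpgx
belgx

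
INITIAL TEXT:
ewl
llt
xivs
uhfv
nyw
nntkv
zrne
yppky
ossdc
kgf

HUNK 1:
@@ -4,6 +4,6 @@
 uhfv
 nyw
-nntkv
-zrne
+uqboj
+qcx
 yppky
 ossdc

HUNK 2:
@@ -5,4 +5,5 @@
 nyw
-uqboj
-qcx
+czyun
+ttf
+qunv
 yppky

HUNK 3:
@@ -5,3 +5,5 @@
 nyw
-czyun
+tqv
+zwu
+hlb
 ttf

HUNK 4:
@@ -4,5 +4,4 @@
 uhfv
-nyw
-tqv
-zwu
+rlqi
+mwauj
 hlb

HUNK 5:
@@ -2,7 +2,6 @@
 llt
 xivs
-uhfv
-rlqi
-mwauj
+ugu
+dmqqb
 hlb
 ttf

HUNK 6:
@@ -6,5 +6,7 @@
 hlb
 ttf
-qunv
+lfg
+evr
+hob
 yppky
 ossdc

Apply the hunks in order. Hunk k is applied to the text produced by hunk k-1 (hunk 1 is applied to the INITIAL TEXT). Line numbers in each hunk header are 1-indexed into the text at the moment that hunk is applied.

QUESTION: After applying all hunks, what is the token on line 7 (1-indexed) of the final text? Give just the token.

Hunk 1: at line 4 remove [nntkv,zrne] add [uqboj,qcx] -> 10 lines: ewl llt xivs uhfv nyw uqboj qcx yppky ossdc kgf
Hunk 2: at line 5 remove [uqboj,qcx] add [czyun,ttf,qunv] -> 11 lines: ewl llt xivs uhfv nyw czyun ttf qunv yppky ossdc kgf
Hunk 3: at line 5 remove [czyun] add [tqv,zwu,hlb] -> 13 lines: ewl llt xivs uhfv nyw tqv zwu hlb ttf qunv yppky ossdc kgf
Hunk 4: at line 4 remove [nyw,tqv,zwu] add [rlqi,mwauj] -> 12 lines: ewl llt xivs uhfv rlqi mwauj hlb ttf qunv yppky ossdc kgf
Hunk 5: at line 2 remove [uhfv,rlqi,mwauj] add [ugu,dmqqb] -> 11 lines: ewl llt xivs ugu dmqqb hlb ttf qunv yppky ossdc kgf
Hunk 6: at line 6 remove [qunv] add [lfg,evr,hob] -> 13 lines: ewl llt xivs ugu dmqqb hlb ttf lfg evr hob yppky ossdc kgf
Final line 7: ttf

Answer: ttf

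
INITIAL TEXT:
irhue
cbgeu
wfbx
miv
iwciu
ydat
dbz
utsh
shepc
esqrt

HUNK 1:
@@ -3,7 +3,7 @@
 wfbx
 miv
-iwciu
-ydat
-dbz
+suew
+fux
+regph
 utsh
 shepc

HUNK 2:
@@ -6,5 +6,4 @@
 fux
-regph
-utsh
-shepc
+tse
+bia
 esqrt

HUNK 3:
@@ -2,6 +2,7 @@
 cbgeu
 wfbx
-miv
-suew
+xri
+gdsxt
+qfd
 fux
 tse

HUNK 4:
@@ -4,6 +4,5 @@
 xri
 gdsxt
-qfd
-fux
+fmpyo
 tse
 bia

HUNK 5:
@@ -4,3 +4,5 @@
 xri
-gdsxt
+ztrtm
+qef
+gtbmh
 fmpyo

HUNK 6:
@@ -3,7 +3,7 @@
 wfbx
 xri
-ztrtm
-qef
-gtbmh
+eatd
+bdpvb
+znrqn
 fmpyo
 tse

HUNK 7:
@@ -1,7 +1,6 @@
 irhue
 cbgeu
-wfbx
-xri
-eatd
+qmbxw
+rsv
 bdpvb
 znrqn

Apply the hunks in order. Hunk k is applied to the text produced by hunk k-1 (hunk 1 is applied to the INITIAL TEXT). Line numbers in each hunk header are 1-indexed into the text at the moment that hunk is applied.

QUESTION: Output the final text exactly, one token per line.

Answer: irhue
cbgeu
qmbxw
rsv
bdpvb
znrqn
fmpyo
tse
bia
esqrt

Derivation:
Hunk 1: at line 3 remove [iwciu,ydat,dbz] add [suew,fux,regph] -> 10 lines: irhue cbgeu wfbx miv suew fux regph utsh shepc esqrt
Hunk 2: at line 6 remove [regph,utsh,shepc] add [tse,bia] -> 9 lines: irhue cbgeu wfbx miv suew fux tse bia esqrt
Hunk 3: at line 2 remove [miv,suew] add [xri,gdsxt,qfd] -> 10 lines: irhue cbgeu wfbx xri gdsxt qfd fux tse bia esqrt
Hunk 4: at line 4 remove [qfd,fux] add [fmpyo] -> 9 lines: irhue cbgeu wfbx xri gdsxt fmpyo tse bia esqrt
Hunk 5: at line 4 remove [gdsxt] add [ztrtm,qef,gtbmh] -> 11 lines: irhue cbgeu wfbx xri ztrtm qef gtbmh fmpyo tse bia esqrt
Hunk 6: at line 3 remove [ztrtm,qef,gtbmh] add [eatd,bdpvb,znrqn] -> 11 lines: irhue cbgeu wfbx xri eatd bdpvb znrqn fmpyo tse bia esqrt
Hunk 7: at line 1 remove [wfbx,xri,eatd] add [qmbxw,rsv] -> 10 lines: irhue cbgeu qmbxw rsv bdpvb znrqn fmpyo tse bia esqrt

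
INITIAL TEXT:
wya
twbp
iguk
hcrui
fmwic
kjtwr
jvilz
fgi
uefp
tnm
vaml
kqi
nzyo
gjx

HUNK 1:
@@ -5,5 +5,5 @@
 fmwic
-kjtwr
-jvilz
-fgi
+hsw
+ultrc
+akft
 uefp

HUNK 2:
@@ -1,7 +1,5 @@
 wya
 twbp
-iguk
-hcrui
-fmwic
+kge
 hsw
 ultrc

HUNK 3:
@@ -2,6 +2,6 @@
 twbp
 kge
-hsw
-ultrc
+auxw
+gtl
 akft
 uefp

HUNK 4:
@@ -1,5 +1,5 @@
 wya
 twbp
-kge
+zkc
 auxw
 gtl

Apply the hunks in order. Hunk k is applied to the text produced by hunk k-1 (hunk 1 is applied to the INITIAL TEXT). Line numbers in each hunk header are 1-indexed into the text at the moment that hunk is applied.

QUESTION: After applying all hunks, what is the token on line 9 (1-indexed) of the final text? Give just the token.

Answer: vaml

Derivation:
Hunk 1: at line 5 remove [kjtwr,jvilz,fgi] add [hsw,ultrc,akft] -> 14 lines: wya twbp iguk hcrui fmwic hsw ultrc akft uefp tnm vaml kqi nzyo gjx
Hunk 2: at line 1 remove [iguk,hcrui,fmwic] add [kge] -> 12 lines: wya twbp kge hsw ultrc akft uefp tnm vaml kqi nzyo gjx
Hunk 3: at line 2 remove [hsw,ultrc] add [auxw,gtl] -> 12 lines: wya twbp kge auxw gtl akft uefp tnm vaml kqi nzyo gjx
Hunk 4: at line 1 remove [kge] add [zkc] -> 12 lines: wya twbp zkc auxw gtl akft uefp tnm vaml kqi nzyo gjx
Final line 9: vaml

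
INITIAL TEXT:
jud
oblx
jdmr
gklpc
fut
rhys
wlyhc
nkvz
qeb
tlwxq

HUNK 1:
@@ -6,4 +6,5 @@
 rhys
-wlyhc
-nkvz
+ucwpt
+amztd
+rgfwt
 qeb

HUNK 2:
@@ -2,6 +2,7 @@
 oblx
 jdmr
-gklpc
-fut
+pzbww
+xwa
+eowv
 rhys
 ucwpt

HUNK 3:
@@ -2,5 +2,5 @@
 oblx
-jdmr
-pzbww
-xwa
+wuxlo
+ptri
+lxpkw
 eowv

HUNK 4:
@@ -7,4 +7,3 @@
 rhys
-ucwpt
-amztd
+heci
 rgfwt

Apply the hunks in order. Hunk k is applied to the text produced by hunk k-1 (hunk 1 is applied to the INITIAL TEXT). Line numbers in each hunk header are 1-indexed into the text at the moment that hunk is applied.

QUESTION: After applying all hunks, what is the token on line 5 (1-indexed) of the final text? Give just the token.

Hunk 1: at line 6 remove [wlyhc,nkvz] add [ucwpt,amztd,rgfwt] -> 11 lines: jud oblx jdmr gklpc fut rhys ucwpt amztd rgfwt qeb tlwxq
Hunk 2: at line 2 remove [gklpc,fut] add [pzbww,xwa,eowv] -> 12 lines: jud oblx jdmr pzbww xwa eowv rhys ucwpt amztd rgfwt qeb tlwxq
Hunk 3: at line 2 remove [jdmr,pzbww,xwa] add [wuxlo,ptri,lxpkw] -> 12 lines: jud oblx wuxlo ptri lxpkw eowv rhys ucwpt amztd rgfwt qeb tlwxq
Hunk 4: at line 7 remove [ucwpt,amztd] add [heci] -> 11 lines: jud oblx wuxlo ptri lxpkw eowv rhys heci rgfwt qeb tlwxq
Final line 5: lxpkw

Answer: lxpkw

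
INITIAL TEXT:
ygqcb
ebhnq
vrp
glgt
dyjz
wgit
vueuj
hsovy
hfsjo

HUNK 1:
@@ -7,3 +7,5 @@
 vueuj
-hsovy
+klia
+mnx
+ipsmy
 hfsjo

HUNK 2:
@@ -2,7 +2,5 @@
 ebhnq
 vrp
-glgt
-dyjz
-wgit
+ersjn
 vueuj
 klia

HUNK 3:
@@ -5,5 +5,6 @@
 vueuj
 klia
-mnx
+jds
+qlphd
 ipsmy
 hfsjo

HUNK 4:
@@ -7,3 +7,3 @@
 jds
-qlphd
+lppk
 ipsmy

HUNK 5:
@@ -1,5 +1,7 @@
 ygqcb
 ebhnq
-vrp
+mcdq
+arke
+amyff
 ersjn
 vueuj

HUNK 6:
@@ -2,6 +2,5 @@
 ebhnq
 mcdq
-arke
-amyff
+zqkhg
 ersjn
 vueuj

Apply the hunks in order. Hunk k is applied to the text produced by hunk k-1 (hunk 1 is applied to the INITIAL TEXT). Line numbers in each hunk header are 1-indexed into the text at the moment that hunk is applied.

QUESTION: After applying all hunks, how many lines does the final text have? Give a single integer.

Hunk 1: at line 7 remove [hsovy] add [klia,mnx,ipsmy] -> 11 lines: ygqcb ebhnq vrp glgt dyjz wgit vueuj klia mnx ipsmy hfsjo
Hunk 2: at line 2 remove [glgt,dyjz,wgit] add [ersjn] -> 9 lines: ygqcb ebhnq vrp ersjn vueuj klia mnx ipsmy hfsjo
Hunk 3: at line 5 remove [mnx] add [jds,qlphd] -> 10 lines: ygqcb ebhnq vrp ersjn vueuj klia jds qlphd ipsmy hfsjo
Hunk 4: at line 7 remove [qlphd] add [lppk] -> 10 lines: ygqcb ebhnq vrp ersjn vueuj klia jds lppk ipsmy hfsjo
Hunk 5: at line 1 remove [vrp] add [mcdq,arke,amyff] -> 12 lines: ygqcb ebhnq mcdq arke amyff ersjn vueuj klia jds lppk ipsmy hfsjo
Hunk 6: at line 2 remove [arke,amyff] add [zqkhg] -> 11 lines: ygqcb ebhnq mcdq zqkhg ersjn vueuj klia jds lppk ipsmy hfsjo
Final line count: 11

Answer: 11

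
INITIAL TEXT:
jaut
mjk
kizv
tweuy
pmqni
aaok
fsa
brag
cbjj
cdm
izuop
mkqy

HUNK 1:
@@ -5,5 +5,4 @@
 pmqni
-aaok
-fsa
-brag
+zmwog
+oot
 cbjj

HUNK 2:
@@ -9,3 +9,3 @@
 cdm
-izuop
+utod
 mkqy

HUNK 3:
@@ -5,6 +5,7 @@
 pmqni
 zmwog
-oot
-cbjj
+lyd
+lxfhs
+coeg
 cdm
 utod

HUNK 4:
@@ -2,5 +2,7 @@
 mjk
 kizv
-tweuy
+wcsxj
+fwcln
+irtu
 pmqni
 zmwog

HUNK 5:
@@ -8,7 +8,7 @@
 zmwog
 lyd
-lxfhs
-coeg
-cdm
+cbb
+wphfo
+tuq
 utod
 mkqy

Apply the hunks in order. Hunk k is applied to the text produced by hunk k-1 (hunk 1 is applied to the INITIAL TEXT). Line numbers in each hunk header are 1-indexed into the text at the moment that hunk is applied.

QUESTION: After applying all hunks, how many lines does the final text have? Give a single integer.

Hunk 1: at line 5 remove [aaok,fsa,brag] add [zmwog,oot] -> 11 lines: jaut mjk kizv tweuy pmqni zmwog oot cbjj cdm izuop mkqy
Hunk 2: at line 9 remove [izuop] add [utod] -> 11 lines: jaut mjk kizv tweuy pmqni zmwog oot cbjj cdm utod mkqy
Hunk 3: at line 5 remove [oot,cbjj] add [lyd,lxfhs,coeg] -> 12 lines: jaut mjk kizv tweuy pmqni zmwog lyd lxfhs coeg cdm utod mkqy
Hunk 4: at line 2 remove [tweuy] add [wcsxj,fwcln,irtu] -> 14 lines: jaut mjk kizv wcsxj fwcln irtu pmqni zmwog lyd lxfhs coeg cdm utod mkqy
Hunk 5: at line 8 remove [lxfhs,coeg,cdm] add [cbb,wphfo,tuq] -> 14 lines: jaut mjk kizv wcsxj fwcln irtu pmqni zmwog lyd cbb wphfo tuq utod mkqy
Final line count: 14

Answer: 14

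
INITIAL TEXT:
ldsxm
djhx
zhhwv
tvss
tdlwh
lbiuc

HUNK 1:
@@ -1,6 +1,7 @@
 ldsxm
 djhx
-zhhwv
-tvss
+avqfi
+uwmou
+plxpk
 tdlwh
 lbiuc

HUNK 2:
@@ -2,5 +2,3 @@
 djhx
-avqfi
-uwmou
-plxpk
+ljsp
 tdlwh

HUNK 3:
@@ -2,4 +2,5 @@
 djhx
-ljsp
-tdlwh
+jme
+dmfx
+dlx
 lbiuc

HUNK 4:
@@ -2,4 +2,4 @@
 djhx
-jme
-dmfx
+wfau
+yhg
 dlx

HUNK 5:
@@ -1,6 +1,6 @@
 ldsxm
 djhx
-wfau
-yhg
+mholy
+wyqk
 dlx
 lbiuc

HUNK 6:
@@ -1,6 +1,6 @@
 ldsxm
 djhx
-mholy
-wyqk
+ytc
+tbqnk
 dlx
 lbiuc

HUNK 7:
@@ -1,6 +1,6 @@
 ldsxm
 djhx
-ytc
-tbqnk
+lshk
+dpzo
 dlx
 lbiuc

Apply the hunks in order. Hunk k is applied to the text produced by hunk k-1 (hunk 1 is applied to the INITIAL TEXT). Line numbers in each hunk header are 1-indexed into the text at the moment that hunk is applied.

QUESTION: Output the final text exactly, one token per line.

Answer: ldsxm
djhx
lshk
dpzo
dlx
lbiuc

Derivation:
Hunk 1: at line 1 remove [zhhwv,tvss] add [avqfi,uwmou,plxpk] -> 7 lines: ldsxm djhx avqfi uwmou plxpk tdlwh lbiuc
Hunk 2: at line 2 remove [avqfi,uwmou,plxpk] add [ljsp] -> 5 lines: ldsxm djhx ljsp tdlwh lbiuc
Hunk 3: at line 2 remove [ljsp,tdlwh] add [jme,dmfx,dlx] -> 6 lines: ldsxm djhx jme dmfx dlx lbiuc
Hunk 4: at line 2 remove [jme,dmfx] add [wfau,yhg] -> 6 lines: ldsxm djhx wfau yhg dlx lbiuc
Hunk 5: at line 1 remove [wfau,yhg] add [mholy,wyqk] -> 6 lines: ldsxm djhx mholy wyqk dlx lbiuc
Hunk 6: at line 1 remove [mholy,wyqk] add [ytc,tbqnk] -> 6 lines: ldsxm djhx ytc tbqnk dlx lbiuc
Hunk 7: at line 1 remove [ytc,tbqnk] add [lshk,dpzo] -> 6 lines: ldsxm djhx lshk dpzo dlx lbiuc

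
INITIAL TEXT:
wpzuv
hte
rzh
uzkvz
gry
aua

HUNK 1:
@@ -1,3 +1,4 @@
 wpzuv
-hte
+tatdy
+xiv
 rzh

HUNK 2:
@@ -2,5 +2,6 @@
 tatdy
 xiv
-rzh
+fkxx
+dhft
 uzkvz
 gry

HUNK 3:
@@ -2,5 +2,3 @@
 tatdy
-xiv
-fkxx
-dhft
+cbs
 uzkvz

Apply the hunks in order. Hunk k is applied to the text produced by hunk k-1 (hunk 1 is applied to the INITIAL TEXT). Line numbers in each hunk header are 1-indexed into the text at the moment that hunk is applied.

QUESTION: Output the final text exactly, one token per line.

Answer: wpzuv
tatdy
cbs
uzkvz
gry
aua

Derivation:
Hunk 1: at line 1 remove [hte] add [tatdy,xiv] -> 7 lines: wpzuv tatdy xiv rzh uzkvz gry aua
Hunk 2: at line 2 remove [rzh] add [fkxx,dhft] -> 8 lines: wpzuv tatdy xiv fkxx dhft uzkvz gry aua
Hunk 3: at line 2 remove [xiv,fkxx,dhft] add [cbs] -> 6 lines: wpzuv tatdy cbs uzkvz gry aua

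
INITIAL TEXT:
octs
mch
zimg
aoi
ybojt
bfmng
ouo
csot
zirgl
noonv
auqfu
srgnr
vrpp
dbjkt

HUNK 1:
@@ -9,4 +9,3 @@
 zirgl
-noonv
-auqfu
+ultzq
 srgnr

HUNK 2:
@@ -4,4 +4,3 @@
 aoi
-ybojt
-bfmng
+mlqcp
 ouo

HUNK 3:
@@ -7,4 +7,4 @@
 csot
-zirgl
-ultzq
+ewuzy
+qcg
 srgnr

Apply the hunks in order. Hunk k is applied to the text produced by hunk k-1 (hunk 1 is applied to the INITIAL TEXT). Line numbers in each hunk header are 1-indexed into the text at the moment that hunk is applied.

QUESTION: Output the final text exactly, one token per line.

Hunk 1: at line 9 remove [noonv,auqfu] add [ultzq] -> 13 lines: octs mch zimg aoi ybojt bfmng ouo csot zirgl ultzq srgnr vrpp dbjkt
Hunk 2: at line 4 remove [ybojt,bfmng] add [mlqcp] -> 12 lines: octs mch zimg aoi mlqcp ouo csot zirgl ultzq srgnr vrpp dbjkt
Hunk 3: at line 7 remove [zirgl,ultzq] add [ewuzy,qcg] -> 12 lines: octs mch zimg aoi mlqcp ouo csot ewuzy qcg srgnr vrpp dbjkt

Answer: octs
mch
zimg
aoi
mlqcp
ouo
csot
ewuzy
qcg
srgnr
vrpp
dbjkt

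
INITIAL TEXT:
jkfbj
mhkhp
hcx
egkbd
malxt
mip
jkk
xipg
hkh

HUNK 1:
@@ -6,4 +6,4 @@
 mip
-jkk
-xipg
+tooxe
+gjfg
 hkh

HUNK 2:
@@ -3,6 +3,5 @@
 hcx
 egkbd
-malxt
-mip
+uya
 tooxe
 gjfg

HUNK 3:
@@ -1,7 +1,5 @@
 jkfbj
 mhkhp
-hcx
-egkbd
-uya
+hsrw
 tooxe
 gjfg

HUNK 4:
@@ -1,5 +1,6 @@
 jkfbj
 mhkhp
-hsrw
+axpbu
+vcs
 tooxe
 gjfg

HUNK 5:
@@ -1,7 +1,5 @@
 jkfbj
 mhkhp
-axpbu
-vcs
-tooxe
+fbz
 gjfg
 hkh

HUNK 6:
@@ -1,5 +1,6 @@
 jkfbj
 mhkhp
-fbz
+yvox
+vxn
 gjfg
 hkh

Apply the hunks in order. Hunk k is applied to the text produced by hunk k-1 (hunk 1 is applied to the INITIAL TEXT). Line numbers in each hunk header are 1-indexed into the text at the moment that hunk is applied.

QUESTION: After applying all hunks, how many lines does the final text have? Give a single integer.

Answer: 6

Derivation:
Hunk 1: at line 6 remove [jkk,xipg] add [tooxe,gjfg] -> 9 lines: jkfbj mhkhp hcx egkbd malxt mip tooxe gjfg hkh
Hunk 2: at line 3 remove [malxt,mip] add [uya] -> 8 lines: jkfbj mhkhp hcx egkbd uya tooxe gjfg hkh
Hunk 3: at line 1 remove [hcx,egkbd,uya] add [hsrw] -> 6 lines: jkfbj mhkhp hsrw tooxe gjfg hkh
Hunk 4: at line 1 remove [hsrw] add [axpbu,vcs] -> 7 lines: jkfbj mhkhp axpbu vcs tooxe gjfg hkh
Hunk 5: at line 1 remove [axpbu,vcs,tooxe] add [fbz] -> 5 lines: jkfbj mhkhp fbz gjfg hkh
Hunk 6: at line 1 remove [fbz] add [yvox,vxn] -> 6 lines: jkfbj mhkhp yvox vxn gjfg hkh
Final line count: 6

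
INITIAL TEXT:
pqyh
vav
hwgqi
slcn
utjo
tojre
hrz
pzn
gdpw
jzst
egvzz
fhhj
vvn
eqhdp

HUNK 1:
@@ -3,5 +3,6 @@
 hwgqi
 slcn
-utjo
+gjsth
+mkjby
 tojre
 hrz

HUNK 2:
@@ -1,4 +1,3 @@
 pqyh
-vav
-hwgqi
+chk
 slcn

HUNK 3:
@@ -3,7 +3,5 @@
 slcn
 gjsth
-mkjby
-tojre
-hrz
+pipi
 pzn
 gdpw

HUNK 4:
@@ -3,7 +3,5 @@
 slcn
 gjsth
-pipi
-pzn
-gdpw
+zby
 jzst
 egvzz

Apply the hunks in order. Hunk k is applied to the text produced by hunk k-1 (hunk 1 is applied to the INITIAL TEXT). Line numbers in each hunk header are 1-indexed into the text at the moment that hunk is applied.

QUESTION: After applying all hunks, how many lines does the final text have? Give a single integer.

Hunk 1: at line 3 remove [utjo] add [gjsth,mkjby] -> 15 lines: pqyh vav hwgqi slcn gjsth mkjby tojre hrz pzn gdpw jzst egvzz fhhj vvn eqhdp
Hunk 2: at line 1 remove [vav,hwgqi] add [chk] -> 14 lines: pqyh chk slcn gjsth mkjby tojre hrz pzn gdpw jzst egvzz fhhj vvn eqhdp
Hunk 3: at line 3 remove [mkjby,tojre,hrz] add [pipi] -> 12 lines: pqyh chk slcn gjsth pipi pzn gdpw jzst egvzz fhhj vvn eqhdp
Hunk 4: at line 3 remove [pipi,pzn,gdpw] add [zby] -> 10 lines: pqyh chk slcn gjsth zby jzst egvzz fhhj vvn eqhdp
Final line count: 10

Answer: 10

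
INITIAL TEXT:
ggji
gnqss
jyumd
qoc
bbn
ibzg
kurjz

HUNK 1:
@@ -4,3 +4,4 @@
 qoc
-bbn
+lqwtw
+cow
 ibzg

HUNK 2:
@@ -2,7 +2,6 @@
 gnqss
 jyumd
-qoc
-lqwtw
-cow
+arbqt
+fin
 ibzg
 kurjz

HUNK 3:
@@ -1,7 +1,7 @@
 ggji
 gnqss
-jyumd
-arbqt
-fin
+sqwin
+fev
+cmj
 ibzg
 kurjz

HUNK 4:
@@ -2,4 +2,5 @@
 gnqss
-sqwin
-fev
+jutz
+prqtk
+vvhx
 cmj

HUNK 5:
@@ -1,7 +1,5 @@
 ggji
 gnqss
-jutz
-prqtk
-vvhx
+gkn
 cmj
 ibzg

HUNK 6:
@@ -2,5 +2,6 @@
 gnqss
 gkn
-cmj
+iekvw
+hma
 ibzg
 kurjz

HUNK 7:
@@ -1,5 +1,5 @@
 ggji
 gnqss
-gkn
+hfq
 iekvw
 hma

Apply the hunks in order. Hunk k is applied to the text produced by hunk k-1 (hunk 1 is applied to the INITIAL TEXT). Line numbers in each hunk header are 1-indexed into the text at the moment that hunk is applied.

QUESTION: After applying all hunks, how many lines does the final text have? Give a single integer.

Answer: 7

Derivation:
Hunk 1: at line 4 remove [bbn] add [lqwtw,cow] -> 8 lines: ggji gnqss jyumd qoc lqwtw cow ibzg kurjz
Hunk 2: at line 2 remove [qoc,lqwtw,cow] add [arbqt,fin] -> 7 lines: ggji gnqss jyumd arbqt fin ibzg kurjz
Hunk 3: at line 1 remove [jyumd,arbqt,fin] add [sqwin,fev,cmj] -> 7 lines: ggji gnqss sqwin fev cmj ibzg kurjz
Hunk 4: at line 2 remove [sqwin,fev] add [jutz,prqtk,vvhx] -> 8 lines: ggji gnqss jutz prqtk vvhx cmj ibzg kurjz
Hunk 5: at line 1 remove [jutz,prqtk,vvhx] add [gkn] -> 6 lines: ggji gnqss gkn cmj ibzg kurjz
Hunk 6: at line 2 remove [cmj] add [iekvw,hma] -> 7 lines: ggji gnqss gkn iekvw hma ibzg kurjz
Hunk 7: at line 1 remove [gkn] add [hfq] -> 7 lines: ggji gnqss hfq iekvw hma ibzg kurjz
Final line count: 7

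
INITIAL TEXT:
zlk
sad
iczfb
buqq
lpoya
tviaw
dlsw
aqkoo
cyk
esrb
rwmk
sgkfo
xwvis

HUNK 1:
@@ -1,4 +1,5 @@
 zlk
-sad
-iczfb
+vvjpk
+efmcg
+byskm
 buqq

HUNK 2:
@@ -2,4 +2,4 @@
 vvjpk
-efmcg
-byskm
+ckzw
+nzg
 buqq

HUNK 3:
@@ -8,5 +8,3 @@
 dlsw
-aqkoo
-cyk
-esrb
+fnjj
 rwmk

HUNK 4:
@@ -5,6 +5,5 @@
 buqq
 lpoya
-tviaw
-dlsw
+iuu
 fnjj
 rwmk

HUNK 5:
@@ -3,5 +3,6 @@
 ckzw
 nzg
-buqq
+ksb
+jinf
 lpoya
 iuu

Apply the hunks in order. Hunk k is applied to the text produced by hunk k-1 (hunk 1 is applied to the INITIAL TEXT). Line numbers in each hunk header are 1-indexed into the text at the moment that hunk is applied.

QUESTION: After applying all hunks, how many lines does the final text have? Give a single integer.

Hunk 1: at line 1 remove [sad,iczfb] add [vvjpk,efmcg,byskm] -> 14 lines: zlk vvjpk efmcg byskm buqq lpoya tviaw dlsw aqkoo cyk esrb rwmk sgkfo xwvis
Hunk 2: at line 2 remove [efmcg,byskm] add [ckzw,nzg] -> 14 lines: zlk vvjpk ckzw nzg buqq lpoya tviaw dlsw aqkoo cyk esrb rwmk sgkfo xwvis
Hunk 3: at line 8 remove [aqkoo,cyk,esrb] add [fnjj] -> 12 lines: zlk vvjpk ckzw nzg buqq lpoya tviaw dlsw fnjj rwmk sgkfo xwvis
Hunk 4: at line 5 remove [tviaw,dlsw] add [iuu] -> 11 lines: zlk vvjpk ckzw nzg buqq lpoya iuu fnjj rwmk sgkfo xwvis
Hunk 5: at line 3 remove [buqq] add [ksb,jinf] -> 12 lines: zlk vvjpk ckzw nzg ksb jinf lpoya iuu fnjj rwmk sgkfo xwvis
Final line count: 12

Answer: 12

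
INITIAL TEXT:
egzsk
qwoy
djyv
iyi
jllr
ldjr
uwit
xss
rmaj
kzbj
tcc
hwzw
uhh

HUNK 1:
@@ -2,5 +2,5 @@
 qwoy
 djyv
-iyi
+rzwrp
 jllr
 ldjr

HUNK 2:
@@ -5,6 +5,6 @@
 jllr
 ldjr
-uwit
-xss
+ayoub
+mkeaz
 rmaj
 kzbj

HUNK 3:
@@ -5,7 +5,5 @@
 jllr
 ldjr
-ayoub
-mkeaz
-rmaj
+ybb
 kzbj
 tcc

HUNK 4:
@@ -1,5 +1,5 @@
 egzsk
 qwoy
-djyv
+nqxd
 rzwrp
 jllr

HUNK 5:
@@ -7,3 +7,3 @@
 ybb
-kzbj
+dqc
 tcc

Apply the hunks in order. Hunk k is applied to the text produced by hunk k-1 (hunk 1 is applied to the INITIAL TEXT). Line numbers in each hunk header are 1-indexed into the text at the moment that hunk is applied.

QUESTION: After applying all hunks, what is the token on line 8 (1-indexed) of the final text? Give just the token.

Answer: dqc

Derivation:
Hunk 1: at line 2 remove [iyi] add [rzwrp] -> 13 lines: egzsk qwoy djyv rzwrp jllr ldjr uwit xss rmaj kzbj tcc hwzw uhh
Hunk 2: at line 5 remove [uwit,xss] add [ayoub,mkeaz] -> 13 lines: egzsk qwoy djyv rzwrp jllr ldjr ayoub mkeaz rmaj kzbj tcc hwzw uhh
Hunk 3: at line 5 remove [ayoub,mkeaz,rmaj] add [ybb] -> 11 lines: egzsk qwoy djyv rzwrp jllr ldjr ybb kzbj tcc hwzw uhh
Hunk 4: at line 1 remove [djyv] add [nqxd] -> 11 lines: egzsk qwoy nqxd rzwrp jllr ldjr ybb kzbj tcc hwzw uhh
Hunk 5: at line 7 remove [kzbj] add [dqc] -> 11 lines: egzsk qwoy nqxd rzwrp jllr ldjr ybb dqc tcc hwzw uhh
Final line 8: dqc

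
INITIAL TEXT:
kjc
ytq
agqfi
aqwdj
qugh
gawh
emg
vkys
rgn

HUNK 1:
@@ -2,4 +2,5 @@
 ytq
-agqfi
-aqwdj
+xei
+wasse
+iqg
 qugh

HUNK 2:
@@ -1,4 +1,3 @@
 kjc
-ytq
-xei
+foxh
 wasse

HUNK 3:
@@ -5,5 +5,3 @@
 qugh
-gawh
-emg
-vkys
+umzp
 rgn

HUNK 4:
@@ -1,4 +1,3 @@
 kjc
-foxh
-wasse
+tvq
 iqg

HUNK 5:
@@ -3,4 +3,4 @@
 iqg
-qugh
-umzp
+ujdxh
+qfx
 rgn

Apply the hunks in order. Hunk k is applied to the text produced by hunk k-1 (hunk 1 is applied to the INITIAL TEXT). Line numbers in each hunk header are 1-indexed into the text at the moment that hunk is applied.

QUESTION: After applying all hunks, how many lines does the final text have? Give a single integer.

Hunk 1: at line 2 remove [agqfi,aqwdj] add [xei,wasse,iqg] -> 10 lines: kjc ytq xei wasse iqg qugh gawh emg vkys rgn
Hunk 2: at line 1 remove [ytq,xei] add [foxh] -> 9 lines: kjc foxh wasse iqg qugh gawh emg vkys rgn
Hunk 3: at line 5 remove [gawh,emg,vkys] add [umzp] -> 7 lines: kjc foxh wasse iqg qugh umzp rgn
Hunk 4: at line 1 remove [foxh,wasse] add [tvq] -> 6 lines: kjc tvq iqg qugh umzp rgn
Hunk 5: at line 3 remove [qugh,umzp] add [ujdxh,qfx] -> 6 lines: kjc tvq iqg ujdxh qfx rgn
Final line count: 6

Answer: 6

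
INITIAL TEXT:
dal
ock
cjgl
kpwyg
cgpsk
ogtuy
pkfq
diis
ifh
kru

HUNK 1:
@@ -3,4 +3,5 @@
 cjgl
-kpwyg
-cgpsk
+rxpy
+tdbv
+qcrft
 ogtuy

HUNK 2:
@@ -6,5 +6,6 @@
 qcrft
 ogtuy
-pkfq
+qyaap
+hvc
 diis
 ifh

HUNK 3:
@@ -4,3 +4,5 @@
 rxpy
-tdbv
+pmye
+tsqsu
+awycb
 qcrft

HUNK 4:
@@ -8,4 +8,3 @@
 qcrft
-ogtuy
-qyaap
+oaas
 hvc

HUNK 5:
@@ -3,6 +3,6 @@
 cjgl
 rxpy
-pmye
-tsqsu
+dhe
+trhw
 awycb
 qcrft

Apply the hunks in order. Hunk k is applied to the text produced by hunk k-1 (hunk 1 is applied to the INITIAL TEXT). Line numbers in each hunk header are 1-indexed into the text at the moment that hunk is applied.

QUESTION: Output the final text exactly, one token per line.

Hunk 1: at line 3 remove [kpwyg,cgpsk] add [rxpy,tdbv,qcrft] -> 11 lines: dal ock cjgl rxpy tdbv qcrft ogtuy pkfq diis ifh kru
Hunk 2: at line 6 remove [pkfq] add [qyaap,hvc] -> 12 lines: dal ock cjgl rxpy tdbv qcrft ogtuy qyaap hvc diis ifh kru
Hunk 3: at line 4 remove [tdbv] add [pmye,tsqsu,awycb] -> 14 lines: dal ock cjgl rxpy pmye tsqsu awycb qcrft ogtuy qyaap hvc diis ifh kru
Hunk 4: at line 8 remove [ogtuy,qyaap] add [oaas] -> 13 lines: dal ock cjgl rxpy pmye tsqsu awycb qcrft oaas hvc diis ifh kru
Hunk 5: at line 3 remove [pmye,tsqsu] add [dhe,trhw] -> 13 lines: dal ock cjgl rxpy dhe trhw awycb qcrft oaas hvc diis ifh kru

Answer: dal
ock
cjgl
rxpy
dhe
trhw
awycb
qcrft
oaas
hvc
diis
ifh
kru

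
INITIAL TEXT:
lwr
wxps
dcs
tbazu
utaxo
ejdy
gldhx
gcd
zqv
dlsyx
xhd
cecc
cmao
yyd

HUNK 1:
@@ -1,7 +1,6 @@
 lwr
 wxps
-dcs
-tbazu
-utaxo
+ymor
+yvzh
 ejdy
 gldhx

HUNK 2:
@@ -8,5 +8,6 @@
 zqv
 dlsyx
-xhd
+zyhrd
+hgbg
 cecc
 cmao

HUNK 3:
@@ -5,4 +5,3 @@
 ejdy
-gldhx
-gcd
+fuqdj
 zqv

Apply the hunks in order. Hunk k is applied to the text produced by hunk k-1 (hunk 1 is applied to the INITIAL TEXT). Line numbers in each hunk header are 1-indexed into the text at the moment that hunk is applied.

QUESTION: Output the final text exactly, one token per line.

Answer: lwr
wxps
ymor
yvzh
ejdy
fuqdj
zqv
dlsyx
zyhrd
hgbg
cecc
cmao
yyd

Derivation:
Hunk 1: at line 1 remove [dcs,tbazu,utaxo] add [ymor,yvzh] -> 13 lines: lwr wxps ymor yvzh ejdy gldhx gcd zqv dlsyx xhd cecc cmao yyd
Hunk 2: at line 8 remove [xhd] add [zyhrd,hgbg] -> 14 lines: lwr wxps ymor yvzh ejdy gldhx gcd zqv dlsyx zyhrd hgbg cecc cmao yyd
Hunk 3: at line 5 remove [gldhx,gcd] add [fuqdj] -> 13 lines: lwr wxps ymor yvzh ejdy fuqdj zqv dlsyx zyhrd hgbg cecc cmao yyd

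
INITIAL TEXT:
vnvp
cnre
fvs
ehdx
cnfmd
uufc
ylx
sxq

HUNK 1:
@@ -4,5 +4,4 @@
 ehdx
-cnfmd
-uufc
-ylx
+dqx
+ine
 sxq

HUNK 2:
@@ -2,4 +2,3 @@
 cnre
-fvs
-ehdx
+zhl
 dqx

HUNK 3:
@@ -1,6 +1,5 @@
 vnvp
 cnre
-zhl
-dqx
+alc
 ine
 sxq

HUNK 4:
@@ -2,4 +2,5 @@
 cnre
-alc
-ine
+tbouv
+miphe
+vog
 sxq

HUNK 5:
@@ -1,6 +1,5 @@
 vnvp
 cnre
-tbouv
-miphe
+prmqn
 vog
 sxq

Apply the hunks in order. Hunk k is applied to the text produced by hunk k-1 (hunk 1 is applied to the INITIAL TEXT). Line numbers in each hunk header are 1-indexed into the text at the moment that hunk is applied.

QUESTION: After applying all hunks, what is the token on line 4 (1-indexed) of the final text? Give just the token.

Hunk 1: at line 4 remove [cnfmd,uufc,ylx] add [dqx,ine] -> 7 lines: vnvp cnre fvs ehdx dqx ine sxq
Hunk 2: at line 2 remove [fvs,ehdx] add [zhl] -> 6 lines: vnvp cnre zhl dqx ine sxq
Hunk 3: at line 1 remove [zhl,dqx] add [alc] -> 5 lines: vnvp cnre alc ine sxq
Hunk 4: at line 2 remove [alc,ine] add [tbouv,miphe,vog] -> 6 lines: vnvp cnre tbouv miphe vog sxq
Hunk 5: at line 1 remove [tbouv,miphe] add [prmqn] -> 5 lines: vnvp cnre prmqn vog sxq
Final line 4: vog

Answer: vog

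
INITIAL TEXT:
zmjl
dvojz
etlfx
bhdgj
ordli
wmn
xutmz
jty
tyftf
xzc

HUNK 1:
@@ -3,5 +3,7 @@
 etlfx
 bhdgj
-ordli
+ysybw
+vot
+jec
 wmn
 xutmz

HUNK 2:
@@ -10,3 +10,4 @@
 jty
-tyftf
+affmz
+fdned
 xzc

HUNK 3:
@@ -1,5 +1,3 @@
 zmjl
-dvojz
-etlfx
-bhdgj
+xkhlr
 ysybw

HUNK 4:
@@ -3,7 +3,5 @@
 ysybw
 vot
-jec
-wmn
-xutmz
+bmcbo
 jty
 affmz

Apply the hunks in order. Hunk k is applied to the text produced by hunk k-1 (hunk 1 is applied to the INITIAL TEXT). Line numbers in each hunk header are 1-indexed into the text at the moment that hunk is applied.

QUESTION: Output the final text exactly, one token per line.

Answer: zmjl
xkhlr
ysybw
vot
bmcbo
jty
affmz
fdned
xzc

Derivation:
Hunk 1: at line 3 remove [ordli] add [ysybw,vot,jec] -> 12 lines: zmjl dvojz etlfx bhdgj ysybw vot jec wmn xutmz jty tyftf xzc
Hunk 2: at line 10 remove [tyftf] add [affmz,fdned] -> 13 lines: zmjl dvojz etlfx bhdgj ysybw vot jec wmn xutmz jty affmz fdned xzc
Hunk 3: at line 1 remove [dvojz,etlfx,bhdgj] add [xkhlr] -> 11 lines: zmjl xkhlr ysybw vot jec wmn xutmz jty affmz fdned xzc
Hunk 4: at line 3 remove [jec,wmn,xutmz] add [bmcbo] -> 9 lines: zmjl xkhlr ysybw vot bmcbo jty affmz fdned xzc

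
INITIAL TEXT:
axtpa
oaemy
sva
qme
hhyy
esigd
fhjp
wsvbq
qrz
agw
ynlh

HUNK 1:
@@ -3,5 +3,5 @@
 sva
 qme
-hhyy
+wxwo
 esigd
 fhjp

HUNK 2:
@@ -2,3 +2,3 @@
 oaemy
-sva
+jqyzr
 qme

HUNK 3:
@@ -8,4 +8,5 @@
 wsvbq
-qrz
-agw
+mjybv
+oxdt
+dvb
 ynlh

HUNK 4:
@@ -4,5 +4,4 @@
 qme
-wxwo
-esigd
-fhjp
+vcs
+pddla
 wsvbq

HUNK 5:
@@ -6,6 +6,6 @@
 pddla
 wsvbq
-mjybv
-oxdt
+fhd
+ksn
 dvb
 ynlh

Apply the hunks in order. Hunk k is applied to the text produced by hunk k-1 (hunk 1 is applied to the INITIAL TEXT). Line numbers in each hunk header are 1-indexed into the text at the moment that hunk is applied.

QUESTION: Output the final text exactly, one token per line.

Hunk 1: at line 3 remove [hhyy] add [wxwo] -> 11 lines: axtpa oaemy sva qme wxwo esigd fhjp wsvbq qrz agw ynlh
Hunk 2: at line 2 remove [sva] add [jqyzr] -> 11 lines: axtpa oaemy jqyzr qme wxwo esigd fhjp wsvbq qrz agw ynlh
Hunk 3: at line 8 remove [qrz,agw] add [mjybv,oxdt,dvb] -> 12 lines: axtpa oaemy jqyzr qme wxwo esigd fhjp wsvbq mjybv oxdt dvb ynlh
Hunk 4: at line 4 remove [wxwo,esigd,fhjp] add [vcs,pddla] -> 11 lines: axtpa oaemy jqyzr qme vcs pddla wsvbq mjybv oxdt dvb ynlh
Hunk 5: at line 6 remove [mjybv,oxdt] add [fhd,ksn] -> 11 lines: axtpa oaemy jqyzr qme vcs pddla wsvbq fhd ksn dvb ynlh

Answer: axtpa
oaemy
jqyzr
qme
vcs
pddla
wsvbq
fhd
ksn
dvb
ynlh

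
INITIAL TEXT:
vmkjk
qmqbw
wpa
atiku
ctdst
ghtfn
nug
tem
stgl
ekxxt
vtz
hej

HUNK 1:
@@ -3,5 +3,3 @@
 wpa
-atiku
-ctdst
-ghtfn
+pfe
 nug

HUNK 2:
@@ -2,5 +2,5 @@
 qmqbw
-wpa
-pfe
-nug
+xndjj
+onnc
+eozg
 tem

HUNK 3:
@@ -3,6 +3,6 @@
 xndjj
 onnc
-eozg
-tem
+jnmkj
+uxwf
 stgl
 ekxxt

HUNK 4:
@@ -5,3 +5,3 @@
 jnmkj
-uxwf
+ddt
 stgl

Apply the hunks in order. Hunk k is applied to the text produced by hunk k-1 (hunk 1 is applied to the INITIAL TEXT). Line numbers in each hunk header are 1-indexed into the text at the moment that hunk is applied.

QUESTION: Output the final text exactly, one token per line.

Hunk 1: at line 3 remove [atiku,ctdst,ghtfn] add [pfe] -> 10 lines: vmkjk qmqbw wpa pfe nug tem stgl ekxxt vtz hej
Hunk 2: at line 2 remove [wpa,pfe,nug] add [xndjj,onnc,eozg] -> 10 lines: vmkjk qmqbw xndjj onnc eozg tem stgl ekxxt vtz hej
Hunk 3: at line 3 remove [eozg,tem] add [jnmkj,uxwf] -> 10 lines: vmkjk qmqbw xndjj onnc jnmkj uxwf stgl ekxxt vtz hej
Hunk 4: at line 5 remove [uxwf] add [ddt] -> 10 lines: vmkjk qmqbw xndjj onnc jnmkj ddt stgl ekxxt vtz hej

Answer: vmkjk
qmqbw
xndjj
onnc
jnmkj
ddt
stgl
ekxxt
vtz
hej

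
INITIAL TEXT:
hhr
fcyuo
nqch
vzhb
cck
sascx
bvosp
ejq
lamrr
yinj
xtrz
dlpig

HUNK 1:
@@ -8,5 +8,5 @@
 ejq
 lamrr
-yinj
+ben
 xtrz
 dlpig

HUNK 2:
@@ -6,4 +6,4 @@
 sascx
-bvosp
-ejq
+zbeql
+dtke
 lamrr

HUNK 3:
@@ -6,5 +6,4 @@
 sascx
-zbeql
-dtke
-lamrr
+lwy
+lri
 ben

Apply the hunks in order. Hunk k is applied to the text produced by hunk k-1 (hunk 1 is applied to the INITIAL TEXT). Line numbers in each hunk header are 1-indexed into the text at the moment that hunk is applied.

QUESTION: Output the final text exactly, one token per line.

Hunk 1: at line 8 remove [yinj] add [ben] -> 12 lines: hhr fcyuo nqch vzhb cck sascx bvosp ejq lamrr ben xtrz dlpig
Hunk 2: at line 6 remove [bvosp,ejq] add [zbeql,dtke] -> 12 lines: hhr fcyuo nqch vzhb cck sascx zbeql dtke lamrr ben xtrz dlpig
Hunk 3: at line 6 remove [zbeql,dtke,lamrr] add [lwy,lri] -> 11 lines: hhr fcyuo nqch vzhb cck sascx lwy lri ben xtrz dlpig

Answer: hhr
fcyuo
nqch
vzhb
cck
sascx
lwy
lri
ben
xtrz
dlpig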